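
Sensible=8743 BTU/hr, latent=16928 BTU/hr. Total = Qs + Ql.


Qt = 8743 + 16928 = 25671 BTU/hr

25671 BTU/hr


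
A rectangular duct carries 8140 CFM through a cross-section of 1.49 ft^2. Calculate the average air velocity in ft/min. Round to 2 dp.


V = 8140 / 1.49 = 5463.09 ft/min

5463.09 ft/min


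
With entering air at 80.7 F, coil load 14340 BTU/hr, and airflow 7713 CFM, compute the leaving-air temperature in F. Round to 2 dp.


dT = 14340/(1.08*7713) = 1.7215
T_leave = 80.7 - 1.7215 = 78.98 F

78.98 F


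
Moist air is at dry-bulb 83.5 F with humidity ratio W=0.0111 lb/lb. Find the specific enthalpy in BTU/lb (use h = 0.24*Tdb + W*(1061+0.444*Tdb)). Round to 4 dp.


h = 0.24*83.5 + 0.0111*(1061+0.444*83.5) = 32.2286 BTU/lb

32.2286 BTU/lb


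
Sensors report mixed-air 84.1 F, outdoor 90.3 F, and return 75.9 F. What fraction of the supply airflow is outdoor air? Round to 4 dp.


frac = (84.1 - 75.9) / (90.3 - 75.9) = 0.5694

0.5694


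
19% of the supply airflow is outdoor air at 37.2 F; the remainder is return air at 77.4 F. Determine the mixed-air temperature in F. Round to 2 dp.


T_mix = 0.19*37.2 + 0.81*77.4 = 69.76 F

69.76 F


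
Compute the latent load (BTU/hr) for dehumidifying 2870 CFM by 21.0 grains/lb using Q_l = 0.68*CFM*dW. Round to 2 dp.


Q = 0.68 * 2870 * 21.0 = 40983.60 BTU/hr

40983.60 BTU/hr


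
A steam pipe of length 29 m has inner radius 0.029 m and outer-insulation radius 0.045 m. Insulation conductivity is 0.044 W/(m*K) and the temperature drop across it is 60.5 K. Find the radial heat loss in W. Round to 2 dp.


Q = 2*pi*0.044*29*60.5/ln(0.045/0.029) = 1103.97 W

1103.97 W


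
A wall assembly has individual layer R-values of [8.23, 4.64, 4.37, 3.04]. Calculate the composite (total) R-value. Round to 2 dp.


R_total = 8.23 + 4.64 + 4.37 + 3.04 = 20.28

20.28


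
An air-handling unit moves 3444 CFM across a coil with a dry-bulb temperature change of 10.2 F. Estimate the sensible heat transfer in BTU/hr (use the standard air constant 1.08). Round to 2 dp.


Q = 1.08 * 3444 * 10.2 = 37939.10 BTU/hr

37939.10 BTU/hr


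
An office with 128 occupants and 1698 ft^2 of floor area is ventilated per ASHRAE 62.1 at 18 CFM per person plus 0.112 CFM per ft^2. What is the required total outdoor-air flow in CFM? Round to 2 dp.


Total = 128*18 + 1698*0.112 = 2494.18 CFM

2494.18 CFM


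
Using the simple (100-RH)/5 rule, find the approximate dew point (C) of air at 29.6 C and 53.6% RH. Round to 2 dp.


Td = 29.6 - (100-53.6)/5 = 20.32 C

20.32 C


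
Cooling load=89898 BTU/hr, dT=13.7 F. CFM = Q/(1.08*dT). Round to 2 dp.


CFM = 89898 / (1.08 * 13.7) = 6075.83

6075.83 CFM


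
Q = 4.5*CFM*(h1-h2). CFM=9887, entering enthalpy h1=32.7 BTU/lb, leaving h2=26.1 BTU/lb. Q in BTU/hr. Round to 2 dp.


Q = 4.5 * 9887 * (32.7 - 26.1) = 293643.90 BTU/hr

293643.90 BTU/hr


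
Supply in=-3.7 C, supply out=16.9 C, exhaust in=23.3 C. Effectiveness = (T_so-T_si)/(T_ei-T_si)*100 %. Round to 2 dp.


eff = (16.9-(-3.7))/(23.3-(-3.7))*100 = 76.30 %

76.30 %


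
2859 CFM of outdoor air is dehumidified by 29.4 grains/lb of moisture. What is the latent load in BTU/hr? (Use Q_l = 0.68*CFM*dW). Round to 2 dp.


Q = 0.68 * 2859 * 29.4 = 57157.13 BTU/hr

57157.13 BTU/hr


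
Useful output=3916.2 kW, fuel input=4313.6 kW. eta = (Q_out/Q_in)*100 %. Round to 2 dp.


eta = (3916.2/4313.6)*100 = 90.79 %

90.79 %


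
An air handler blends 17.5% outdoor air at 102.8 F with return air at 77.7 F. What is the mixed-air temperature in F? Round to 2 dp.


T_mix = 77.7 + (17.5/100)*(102.8-77.7) = 82.09 F

82.09 F


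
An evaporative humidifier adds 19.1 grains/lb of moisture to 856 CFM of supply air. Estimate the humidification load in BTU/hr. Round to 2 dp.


Q = 0.68 * 856 * 19.1 = 11117.73 BTU/hr

11117.73 BTU/hr


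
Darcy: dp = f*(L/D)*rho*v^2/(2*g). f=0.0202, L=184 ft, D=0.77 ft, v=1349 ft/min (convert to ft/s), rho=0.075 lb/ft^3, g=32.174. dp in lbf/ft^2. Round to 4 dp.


v_fps = 1349/60 = 22.4833 ft/s
dp = 0.0202*(184/0.77)*0.075*22.4833^2/(2*32.174) = 2.8440 lbf/ft^2

2.8440 lbf/ft^2


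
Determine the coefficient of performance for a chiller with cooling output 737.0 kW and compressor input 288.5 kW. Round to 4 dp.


COP = 737.0 / 288.5 = 2.5546

2.5546


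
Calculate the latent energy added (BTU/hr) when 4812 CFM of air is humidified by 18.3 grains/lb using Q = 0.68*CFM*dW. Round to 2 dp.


Q = 0.68 * 4812 * 18.3 = 59880.53 BTU/hr

59880.53 BTU/hr


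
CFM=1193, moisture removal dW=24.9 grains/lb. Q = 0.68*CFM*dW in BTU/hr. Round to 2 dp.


Q = 0.68 * 1193 * 24.9 = 20199.88 BTU/hr

20199.88 BTU/hr


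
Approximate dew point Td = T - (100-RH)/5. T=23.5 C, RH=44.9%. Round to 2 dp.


Td = 23.5 - (100-44.9)/5 = 12.48 C

12.48 C


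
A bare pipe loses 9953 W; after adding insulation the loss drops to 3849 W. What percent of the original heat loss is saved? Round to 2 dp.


Savings = ((9953-3849)/9953)*100 = 61.33 %

61.33 %


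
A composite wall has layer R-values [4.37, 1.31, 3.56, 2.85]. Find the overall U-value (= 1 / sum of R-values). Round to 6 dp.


R_total = 4.37 + 1.31 + 3.56 + 2.85 = 12.09
U = 1/12.09 = 0.082713

0.082713


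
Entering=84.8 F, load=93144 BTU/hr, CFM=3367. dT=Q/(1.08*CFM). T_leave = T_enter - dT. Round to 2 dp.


dT = 93144/(1.08*3367) = 25.6146
T_leave = 84.8 - 25.6146 = 59.19 F

59.19 F


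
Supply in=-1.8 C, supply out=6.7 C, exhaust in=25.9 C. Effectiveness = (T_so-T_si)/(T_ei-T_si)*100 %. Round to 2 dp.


eff = (6.7-(-1.8))/(25.9-(-1.8))*100 = 30.69 %

30.69 %


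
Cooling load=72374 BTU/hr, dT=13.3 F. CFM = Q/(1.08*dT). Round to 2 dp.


CFM = 72374 / (1.08 * 13.3) = 5038.57

5038.57 CFM


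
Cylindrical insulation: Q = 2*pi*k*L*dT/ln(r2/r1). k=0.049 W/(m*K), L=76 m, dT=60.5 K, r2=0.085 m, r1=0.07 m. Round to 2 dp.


Q = 2*pi*0.049*76*60.5/ln(0.085/0.07) = 7291.12 W

7291.12 W


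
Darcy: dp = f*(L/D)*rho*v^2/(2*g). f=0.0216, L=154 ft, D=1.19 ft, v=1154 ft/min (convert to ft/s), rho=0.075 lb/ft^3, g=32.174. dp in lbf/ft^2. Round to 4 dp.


v_fps = 1154/60 = 19.2333 ft/s
dp = 0.0216*(154/1.19)*0.075*19.2333^2/(2*32.174) = 1.2052 lbf/ft^2

1.2052 lbf/ft^2


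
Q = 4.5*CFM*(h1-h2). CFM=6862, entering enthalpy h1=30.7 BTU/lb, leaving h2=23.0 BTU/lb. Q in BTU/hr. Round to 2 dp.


Q = 4.5 * 6862 * (30.7 - 23.0) = 237768.30 BTU/hr

237768.30 BTU/hr


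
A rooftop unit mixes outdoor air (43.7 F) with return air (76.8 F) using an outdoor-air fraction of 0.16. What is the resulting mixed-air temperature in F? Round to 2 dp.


T_mix = 0.16*43.7 + 0.84*76.8 = 71.50 F

71.50 F


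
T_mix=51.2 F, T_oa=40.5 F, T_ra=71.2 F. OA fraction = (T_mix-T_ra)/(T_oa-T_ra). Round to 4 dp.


frac = (51.2 - 71.2) / (40.5 - 71.2) = 0.6515

0.6515


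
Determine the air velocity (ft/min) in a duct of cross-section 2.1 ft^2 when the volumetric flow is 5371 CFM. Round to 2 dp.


V = 5371 / 2.1 = 2557.62 ft/min

2557.62 ft/min


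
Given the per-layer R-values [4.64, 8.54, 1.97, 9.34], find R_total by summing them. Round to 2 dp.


R_total = 4.64 + 8.54 + 1.97 + 9.34 = 24.49

24.49


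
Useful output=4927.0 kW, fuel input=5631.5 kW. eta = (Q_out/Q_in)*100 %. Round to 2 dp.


eta = (4927.0/5631.5)*100 = 87.49 %

87.49 %


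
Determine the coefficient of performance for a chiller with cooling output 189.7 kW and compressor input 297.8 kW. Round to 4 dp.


COP = 189.7 / 297.8 = 0.6370

0.6370


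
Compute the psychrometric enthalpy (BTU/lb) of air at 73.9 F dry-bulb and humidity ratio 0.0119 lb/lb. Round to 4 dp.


h = 0.24*73.9 + 0.0119*(1061+0.444*73.9) = 30.7524 BTU/lb

30.7524 BTU/lb


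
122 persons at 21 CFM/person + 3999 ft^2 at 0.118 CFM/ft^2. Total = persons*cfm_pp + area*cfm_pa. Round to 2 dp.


Total = 122*21 + 3999*0.118 = 3033.88 CFM

3033.88 CFM


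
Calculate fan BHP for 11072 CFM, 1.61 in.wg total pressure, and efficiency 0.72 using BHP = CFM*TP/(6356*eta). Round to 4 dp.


BHP = 11072 * 1.61 / (6356 * 0.72) = 3.8953 hp

3.8953 hp


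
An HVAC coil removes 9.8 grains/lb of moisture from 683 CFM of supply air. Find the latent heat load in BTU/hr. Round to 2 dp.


Q = 0.68 * 683 * 9.8 = 4551.51 BTU/hr

4551.51 BTU/hr


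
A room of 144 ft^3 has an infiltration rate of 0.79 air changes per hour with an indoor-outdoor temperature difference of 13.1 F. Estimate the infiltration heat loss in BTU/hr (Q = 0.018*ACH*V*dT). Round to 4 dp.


Q = 0.018 * 0.79 * 144 * 13.1 = 26.8246 BTU/hr

26.8246 BTU/hr


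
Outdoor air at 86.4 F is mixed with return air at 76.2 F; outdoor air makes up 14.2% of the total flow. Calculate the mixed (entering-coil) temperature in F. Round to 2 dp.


T_mix = 76.2 + (14.2/100)*(86.4-76.2) = 77.65 F

77.65 F


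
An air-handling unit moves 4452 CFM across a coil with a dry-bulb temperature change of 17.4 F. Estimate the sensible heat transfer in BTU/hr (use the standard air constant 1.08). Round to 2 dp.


Q = 1.08 * 4452 * 17.4 = 83661.98 BTU/hr

83661.98 BTU/hr


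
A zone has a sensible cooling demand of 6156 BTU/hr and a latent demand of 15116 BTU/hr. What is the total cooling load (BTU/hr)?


Qt = 6156 + 15116 = 21272 BTU/hr

21272 BTU/hr


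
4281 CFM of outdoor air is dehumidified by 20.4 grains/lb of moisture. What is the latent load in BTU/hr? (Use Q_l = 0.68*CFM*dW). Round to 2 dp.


Q = 0.68 * 4281 * 20.4 = 59386.03 BTU/hr

59386.03 BTU/hr


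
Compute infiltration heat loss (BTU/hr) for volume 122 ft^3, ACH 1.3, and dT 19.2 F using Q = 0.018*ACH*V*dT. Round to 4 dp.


Q = 0.018 * 1.3 * 122 * 19.2 = 54.8122 BTU/hr

54.8122 BTU/hr


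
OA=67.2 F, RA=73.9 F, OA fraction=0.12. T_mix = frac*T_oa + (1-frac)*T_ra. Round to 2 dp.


T_mix = 0.12*67.2 + 0.88*73.9 = 73.10 F

73.10 F


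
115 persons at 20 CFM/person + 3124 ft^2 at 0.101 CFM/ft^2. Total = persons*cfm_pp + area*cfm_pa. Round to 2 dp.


Total = 115*20 + 3124*0.101 = 2615.52 CFM

2615.52 CFM


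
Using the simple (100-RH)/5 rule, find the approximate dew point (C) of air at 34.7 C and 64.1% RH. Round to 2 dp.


Td = 34.7 - (100-64.1)/5 = 27.52 C

27.52 C


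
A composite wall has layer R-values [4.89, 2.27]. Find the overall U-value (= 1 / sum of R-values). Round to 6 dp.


R_total = 4.89 + 2.27 = 7.16
U = 1/7.16 = 0.139665

0.139665


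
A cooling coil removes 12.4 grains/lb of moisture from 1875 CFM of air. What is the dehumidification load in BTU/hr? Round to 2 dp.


Q = 0.68 * 1875 * 12.4 = 15810.00 BTU/hr

15810.00 BTU/hr


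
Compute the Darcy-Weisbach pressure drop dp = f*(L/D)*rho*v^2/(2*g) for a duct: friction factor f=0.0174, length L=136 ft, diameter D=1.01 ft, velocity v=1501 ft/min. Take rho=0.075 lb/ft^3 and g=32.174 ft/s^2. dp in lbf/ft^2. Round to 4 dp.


v_fps = 1501/60 = 25.0167 ft/s
dp = 0.0174*(136/1.01)*0.075*25.0167^2/(2*32.174) = 1.7090 lbf/ft^2

1.7090 lbf/ft^2


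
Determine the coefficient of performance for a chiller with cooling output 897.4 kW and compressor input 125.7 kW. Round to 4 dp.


COP = 897.4 / 125.7 = 7.1392

7.1392


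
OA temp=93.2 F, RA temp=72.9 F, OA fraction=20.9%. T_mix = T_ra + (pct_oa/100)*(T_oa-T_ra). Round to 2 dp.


T_mix = 72.9 + (20.9/100)*(93.2-72.9) = 77.14 F

77.14 F


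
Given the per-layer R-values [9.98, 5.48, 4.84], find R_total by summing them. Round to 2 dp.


R_total = 9.98 + 5.48 + 4.84 = 20.30

20.30


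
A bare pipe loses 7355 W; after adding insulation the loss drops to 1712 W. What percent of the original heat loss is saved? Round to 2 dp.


Savings = ((7355-1712)/7355)*100 = 76.72 %

76.72 %


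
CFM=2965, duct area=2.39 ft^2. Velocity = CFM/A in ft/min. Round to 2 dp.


V = 2965 / 2.39 = 1240.59 ft/min

1240.59 ft/min


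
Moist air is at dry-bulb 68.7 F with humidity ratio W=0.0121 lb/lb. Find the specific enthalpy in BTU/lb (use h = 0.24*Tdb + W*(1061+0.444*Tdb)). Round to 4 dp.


h = 0.24*68.7 + 0.0121*(1061+0.444*68.7) = 29.6952 BTU/lb

29.6952 BTU/lb


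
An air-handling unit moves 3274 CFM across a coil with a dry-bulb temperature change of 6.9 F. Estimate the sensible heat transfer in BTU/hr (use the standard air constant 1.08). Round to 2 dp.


Q = 1.08 * 3274 * 6.9 = 24397.85 BTU/hr

24397.85 BTU/hr


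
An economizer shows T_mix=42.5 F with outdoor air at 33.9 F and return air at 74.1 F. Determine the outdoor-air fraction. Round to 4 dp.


frac = (42.5 - 74.1) / (33.9 - 74.1) = 0.7861

0.7861


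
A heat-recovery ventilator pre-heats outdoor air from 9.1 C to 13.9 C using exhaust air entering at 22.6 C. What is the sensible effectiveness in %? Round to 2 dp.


eff = (13.9-9.1)/(22.6-9.1)*100 = 35.56 %

35.56 %


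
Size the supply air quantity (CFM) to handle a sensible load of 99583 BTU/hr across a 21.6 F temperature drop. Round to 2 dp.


CFM = 99583 / (1.08 * 21.6) = 4268.82

4268.82 CFM


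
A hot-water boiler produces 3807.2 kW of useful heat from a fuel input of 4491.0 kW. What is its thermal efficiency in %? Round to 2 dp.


eta = (3807.2/4491.0)*100 = 84.77 %

84.77 %


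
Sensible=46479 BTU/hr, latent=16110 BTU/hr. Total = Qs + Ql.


Qt = 46479 + 16110 = 62589 BTU/hr

62589 BTU/hr


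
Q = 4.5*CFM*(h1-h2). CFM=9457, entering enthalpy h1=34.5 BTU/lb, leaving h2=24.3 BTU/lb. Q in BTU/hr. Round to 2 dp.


Q = 4.5 * 9457 * (34.5 - 24.3) = 434076.30 BTU/hr

434076.30 BTU/hr


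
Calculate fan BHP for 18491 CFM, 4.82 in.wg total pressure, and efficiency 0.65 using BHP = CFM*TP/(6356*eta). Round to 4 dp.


BHP = 18491 * 4.82 / (6356 * 0.65) = 21.5730 hp

21.5730 hp


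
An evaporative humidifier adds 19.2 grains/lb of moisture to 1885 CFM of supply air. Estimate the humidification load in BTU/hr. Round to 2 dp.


Q = 0.68 * 1885 * 19.2 = 24610.56 BTU/hr

24610.56 BTU/hr


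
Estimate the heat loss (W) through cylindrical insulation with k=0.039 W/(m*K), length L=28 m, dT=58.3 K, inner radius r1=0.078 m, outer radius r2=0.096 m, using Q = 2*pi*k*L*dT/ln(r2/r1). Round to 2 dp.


Q = 2*pi*0.039*28*58.3/ln(0.096/0.078) = 1926.47 W

1926.47 W


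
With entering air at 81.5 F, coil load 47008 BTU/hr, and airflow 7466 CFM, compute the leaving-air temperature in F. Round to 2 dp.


dT = 47008/(1.08*7466) = 5.8299
T_leave = 81.5 - 5.8299 = 75.67 F

75.67 F


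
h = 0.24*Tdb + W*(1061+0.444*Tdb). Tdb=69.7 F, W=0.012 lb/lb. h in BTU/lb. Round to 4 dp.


h = 0.24*69.7 + 0.012*(1061+0.444*69.7) = 29.8314 BTU/lb

29.8314 BTU/lb


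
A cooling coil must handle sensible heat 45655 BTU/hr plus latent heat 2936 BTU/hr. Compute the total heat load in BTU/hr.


Qt = 45655 + 2936 = 48591 BTU/hr

48591 BTU/hr


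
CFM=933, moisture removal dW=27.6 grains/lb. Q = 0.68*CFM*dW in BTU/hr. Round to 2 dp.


Q = 0.68 * 933 * 27.6 = 17510.54 BTU/hr

17510.54 BTU/hr


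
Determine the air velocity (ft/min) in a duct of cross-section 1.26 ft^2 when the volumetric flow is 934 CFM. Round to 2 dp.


V = 934 / 1.26 = 741.27 ft/min

741.27 ft/min


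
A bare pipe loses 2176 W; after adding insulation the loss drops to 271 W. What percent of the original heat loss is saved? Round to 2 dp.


Savings = ((2176-271)/2176)*100 = 87.55 %

87.55 %


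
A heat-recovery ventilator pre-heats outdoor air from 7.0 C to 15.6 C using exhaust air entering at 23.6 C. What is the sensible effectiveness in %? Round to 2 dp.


eff = (15.6-7.0)/(23.6-7.0)*100 = 51.81 %

51.81 %


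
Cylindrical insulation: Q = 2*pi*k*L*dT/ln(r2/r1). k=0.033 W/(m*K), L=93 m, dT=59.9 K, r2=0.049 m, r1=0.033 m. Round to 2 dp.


Q = 2*pi*0.033*93*59.9/ln(0.049/0.033) = 2921.88 W

2921.88 W


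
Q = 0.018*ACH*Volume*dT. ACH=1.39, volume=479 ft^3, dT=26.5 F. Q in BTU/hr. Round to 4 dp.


Q = 0.018 * 1.39 * 479 * 26.5 = 317.5914 BTU/hr

317.5914 BTU/hr


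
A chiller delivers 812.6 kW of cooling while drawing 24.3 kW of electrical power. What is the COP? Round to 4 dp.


COP = 812.6 / 24.3 = 33.4403

33.4403


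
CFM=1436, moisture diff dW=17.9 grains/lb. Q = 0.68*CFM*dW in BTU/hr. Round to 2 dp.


Q = 0.68 * 1436 * 17.9 = 17478.99 BTU/hr

17478.99 BTU/hr


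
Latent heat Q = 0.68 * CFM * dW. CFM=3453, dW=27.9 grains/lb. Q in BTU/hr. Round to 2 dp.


Q = 0.68 * 3453 * 27.9 = 65510.32 BTU/hr

65510.32 BTU/hr


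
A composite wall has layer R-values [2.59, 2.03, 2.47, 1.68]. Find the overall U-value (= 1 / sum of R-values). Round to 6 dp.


R_total = 2.59 + 2.03 + 2.47 + 1.68 = 8.77
U = 1/8.77 = 0.114025

0.114025


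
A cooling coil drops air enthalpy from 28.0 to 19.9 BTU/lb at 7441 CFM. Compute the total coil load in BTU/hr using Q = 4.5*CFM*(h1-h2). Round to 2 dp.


Q = 4.5 * 7441 * (28.0 - 19.9) = 271224.45 BTU/hr

271224.45 BTU/hr


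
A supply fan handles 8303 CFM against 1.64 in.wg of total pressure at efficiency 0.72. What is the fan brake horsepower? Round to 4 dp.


BHP = 8303 * 1.64 / (6356 * 0.72) = 2.9755 hp

2.9755 hp


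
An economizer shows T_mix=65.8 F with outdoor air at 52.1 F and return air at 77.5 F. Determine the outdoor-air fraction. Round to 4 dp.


frac = (65.8 - 77.5) / (52.1 - 77.5) = 0.4606

0.4606


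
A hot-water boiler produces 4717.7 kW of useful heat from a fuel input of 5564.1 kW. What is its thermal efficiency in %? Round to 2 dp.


eta = (4717.7/5564.1)*100 = 84.79 %

84.79 %


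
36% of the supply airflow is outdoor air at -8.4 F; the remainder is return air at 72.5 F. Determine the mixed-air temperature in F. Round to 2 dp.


T_mix = 0.36*(-8.4) + 0.64*72.5 = 43.38 F

43.38 F


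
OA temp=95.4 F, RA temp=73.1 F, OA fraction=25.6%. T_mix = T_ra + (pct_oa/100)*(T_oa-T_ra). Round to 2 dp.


T_mix = 73.1 + (25.6/100)*(95.4-73.1) = 78.81 F

78.81 F


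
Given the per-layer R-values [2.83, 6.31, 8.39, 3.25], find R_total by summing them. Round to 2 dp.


R_total = 2.83 + 6.31 + 8.39 + 3.25 = 20.78

20.78


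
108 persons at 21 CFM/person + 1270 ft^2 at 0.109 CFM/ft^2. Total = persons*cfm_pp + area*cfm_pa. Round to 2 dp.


Total = 108*21 + 1270*0.109 = 2406.43 CFM

2406.43 CFM


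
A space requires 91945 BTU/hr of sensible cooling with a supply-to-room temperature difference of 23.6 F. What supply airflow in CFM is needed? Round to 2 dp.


CFM = 91945 / (1.08 * 23.6) = 3607.38

3607.38 CFM


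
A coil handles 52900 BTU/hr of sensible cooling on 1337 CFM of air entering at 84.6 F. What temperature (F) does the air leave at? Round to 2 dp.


dT = 52900/(1.08*1337) = 36.6354
T_leave = 84.6 - 36.6354 = 47.96 F

47.96 F


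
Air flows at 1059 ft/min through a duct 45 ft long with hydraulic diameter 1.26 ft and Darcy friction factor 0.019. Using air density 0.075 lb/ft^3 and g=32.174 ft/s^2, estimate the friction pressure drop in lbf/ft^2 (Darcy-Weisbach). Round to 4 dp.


v_fps = 1059/60 = 17.65 ft/s
dp = 0.019*(45/1.26)*0.075*17.65^2/(2*32.174) = 0.2464 lbf/ft^2

0.2464 lbf/ft^2


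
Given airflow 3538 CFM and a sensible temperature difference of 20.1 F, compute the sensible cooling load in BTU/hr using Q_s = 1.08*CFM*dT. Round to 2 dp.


Q = 1.08 * 3538 * 20.1 = 76802.90 BTU/hr

76802.90 BTU/hr


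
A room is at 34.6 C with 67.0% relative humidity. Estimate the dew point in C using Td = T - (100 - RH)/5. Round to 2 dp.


Td = 34.6 - (100-67.0)/5 = 28.00 C

28.00 C


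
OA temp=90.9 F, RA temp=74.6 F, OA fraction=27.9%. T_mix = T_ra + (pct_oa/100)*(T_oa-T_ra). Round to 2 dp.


T_mix = 74.6 + (27.9/100)*(90.9-74.6) = 79.15 F

79.15 F


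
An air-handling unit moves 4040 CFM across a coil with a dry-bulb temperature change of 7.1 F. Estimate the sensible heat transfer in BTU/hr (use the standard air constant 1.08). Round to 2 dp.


Q = 1.08 * 4040 * 7.1 = 30978.72 BTU/hr

30978.72 BTU/hr


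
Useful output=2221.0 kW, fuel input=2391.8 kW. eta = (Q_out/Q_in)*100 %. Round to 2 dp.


eta = (2221.0/2391.8)*100 = 92.86 %

92.86 %


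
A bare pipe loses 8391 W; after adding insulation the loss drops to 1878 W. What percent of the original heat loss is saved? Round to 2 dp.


Savings = ((8391-1878)/8391)*100 = 77.62 %

77.62 %


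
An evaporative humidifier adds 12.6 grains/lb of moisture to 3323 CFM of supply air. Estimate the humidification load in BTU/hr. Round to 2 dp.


Q = 0.68 * 3323 * 12.6 = 28471.46 BTU/hr

28471.46 BTU/hr


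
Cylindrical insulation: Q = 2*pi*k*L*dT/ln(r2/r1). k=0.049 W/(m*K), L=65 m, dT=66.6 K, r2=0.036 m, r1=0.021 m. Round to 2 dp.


Q = 2*pi*0.049*65*66.6/ln(0.036/0.021) = 2472.74 W

2472.74 W


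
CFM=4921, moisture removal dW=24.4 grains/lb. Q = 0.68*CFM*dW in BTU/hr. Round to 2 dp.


Q = 0.68 * 4921 * 24.4 = 81649.23 BTU/hr

81649.23 BTU/hr


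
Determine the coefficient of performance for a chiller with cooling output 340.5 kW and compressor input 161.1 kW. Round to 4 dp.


COP = 340.5 / 161.1 = 2.1136

2.1136


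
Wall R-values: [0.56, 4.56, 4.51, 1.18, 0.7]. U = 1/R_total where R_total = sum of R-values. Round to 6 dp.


R_total = 0.56 + 4.56 + 4.51 + 1.18 + 0.7 = 11.51
U = 1/11.51 = 0.086881

0.086881


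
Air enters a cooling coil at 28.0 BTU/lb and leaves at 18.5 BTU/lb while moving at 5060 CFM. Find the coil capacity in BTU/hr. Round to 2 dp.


Q = 4.5 * 5060 * (28.0 - 18.5) = 216315.00 BTU/hr

216315.00 BTU/hr


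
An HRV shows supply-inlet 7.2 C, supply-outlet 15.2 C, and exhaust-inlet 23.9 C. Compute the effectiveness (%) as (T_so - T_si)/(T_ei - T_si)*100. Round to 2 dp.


eff = (15.2-7.2)/(23.9-7.2)*100 = 47.90 %

47.90 %


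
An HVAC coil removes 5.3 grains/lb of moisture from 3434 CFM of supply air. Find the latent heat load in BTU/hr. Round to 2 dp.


Q = 0.68 * 3434 * 5.3 = 12376.14 BTU/hr

12376.14 BTU/hr


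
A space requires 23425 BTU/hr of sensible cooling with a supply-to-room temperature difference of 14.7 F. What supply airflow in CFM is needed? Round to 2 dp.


CFM = 23425 / (1.08 * 14.7) = 1475.50

1475.50 CFM


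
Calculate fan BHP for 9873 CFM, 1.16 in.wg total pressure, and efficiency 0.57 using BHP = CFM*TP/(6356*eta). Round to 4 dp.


BHP = 9873 * 1.16 / (6356 * 0.57) = 3.1612 hp

3.1612 hp


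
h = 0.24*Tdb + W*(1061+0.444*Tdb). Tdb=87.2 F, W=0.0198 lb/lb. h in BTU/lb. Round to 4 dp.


h = 0.24*87.2 + 0.0198*(1061+0.444*87.2) = 42.7024 BTU/lb

42.7024 BTU/lb


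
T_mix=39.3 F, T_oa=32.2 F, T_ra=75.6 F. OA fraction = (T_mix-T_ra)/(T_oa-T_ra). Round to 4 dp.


frac = (39.3 - 75.6) / (32.2 - 75.6) = 0.8364

0.8364


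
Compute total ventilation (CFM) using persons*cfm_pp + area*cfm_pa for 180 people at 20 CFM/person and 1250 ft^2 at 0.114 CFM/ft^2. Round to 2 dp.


Total = 180*20 + 1250*0.114 = 3742.50 CFM

3742.50 CFM


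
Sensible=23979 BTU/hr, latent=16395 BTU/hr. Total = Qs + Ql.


Qt = 23979 + 16395 = 40374 BTU/hr

40374 BTU/hr


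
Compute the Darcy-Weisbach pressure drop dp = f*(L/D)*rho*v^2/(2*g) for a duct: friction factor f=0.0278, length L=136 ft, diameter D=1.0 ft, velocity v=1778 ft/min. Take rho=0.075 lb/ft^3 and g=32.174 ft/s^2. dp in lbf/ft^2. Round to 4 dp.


v_fps = 1778/60 = 29.6333 ft/s
dp = 0.0278*(136/1.0)*0.075*29.6333^2/(2*32.174) = 3.8696 lbf/ft^2

3.8696 lbf/ft^2


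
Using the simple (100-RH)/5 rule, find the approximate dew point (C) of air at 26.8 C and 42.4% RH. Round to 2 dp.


Td = 26.8 - (100-42.4)/5 = 15.28 C

15.28 C


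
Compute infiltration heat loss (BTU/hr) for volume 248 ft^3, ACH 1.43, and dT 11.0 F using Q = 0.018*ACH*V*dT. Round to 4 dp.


Q = 0.018 * 1.43 * 248 * 11.0 = 70.2187 BTU/hr

70.2187 BTU/hr


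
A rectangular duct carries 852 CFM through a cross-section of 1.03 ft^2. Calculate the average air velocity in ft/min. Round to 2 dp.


V = 852 / 1.03 = 827.18 ft/min

827.18 ft/min


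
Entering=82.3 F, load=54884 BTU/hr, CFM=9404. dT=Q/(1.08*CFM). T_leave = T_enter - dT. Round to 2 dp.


dT = 54884/(1.08*9404) = 5.4039
T_leave = 82.3 - 5.4039 = 76.90 F

76.90 F


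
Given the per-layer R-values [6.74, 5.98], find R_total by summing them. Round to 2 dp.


R_total = 6.74 + 5.98 = 12.72

12.72


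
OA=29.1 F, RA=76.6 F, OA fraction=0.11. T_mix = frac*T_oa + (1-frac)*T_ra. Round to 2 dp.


T_mix = 0.11*29.1 + 0.89*76.6 = 71.38 F

71.38 F


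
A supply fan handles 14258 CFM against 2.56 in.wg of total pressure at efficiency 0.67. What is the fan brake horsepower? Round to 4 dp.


BHP = 14258 * 2.56 / (6356 * 0.67) = 8.5712 hp

8.5712 hp


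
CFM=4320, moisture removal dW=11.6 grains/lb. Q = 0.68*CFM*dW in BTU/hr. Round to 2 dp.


Q = 0.68 * 4320 * 11.6 = 34076.16 BTU/hr

34076.16 BTU/hr


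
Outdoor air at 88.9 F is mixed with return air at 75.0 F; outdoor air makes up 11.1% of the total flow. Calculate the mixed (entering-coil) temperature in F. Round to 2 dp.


T_mix = 75.0 + (11.1/100)*(88.9-75.0) = 76.54 F

76.54 F


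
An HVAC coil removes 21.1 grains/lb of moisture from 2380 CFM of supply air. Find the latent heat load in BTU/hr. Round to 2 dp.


Q = 0.68 * 2380 * 21.1 = 34148.24 BTU/hr

34148.24 BTU/hr


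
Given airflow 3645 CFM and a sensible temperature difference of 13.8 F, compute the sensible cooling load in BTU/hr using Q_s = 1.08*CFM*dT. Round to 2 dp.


Q = 1.08 * 3645 * 13.8 = 54325.08 BTU/hr

54325.08 BTU/hr


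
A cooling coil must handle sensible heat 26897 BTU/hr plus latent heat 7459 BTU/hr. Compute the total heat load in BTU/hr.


Qt = 26897 + 7459 = 34356 BTU/hr

34356 BTU/hr


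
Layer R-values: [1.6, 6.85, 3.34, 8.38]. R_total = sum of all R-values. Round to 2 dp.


R_total = 1.6 + 6.85 + 3.34 + 8.38 = 20.17

20.17


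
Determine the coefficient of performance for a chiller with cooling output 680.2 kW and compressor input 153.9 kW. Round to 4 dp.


COP = 680.2 / 153.9 = 4.4198

4.4198


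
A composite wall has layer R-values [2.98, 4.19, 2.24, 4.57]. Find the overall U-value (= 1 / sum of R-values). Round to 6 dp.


R_total = 2.98 + 4.19 + 2.24 + 4.57 = 13.98
U = 1/13.98 = 0.071531

0.071531


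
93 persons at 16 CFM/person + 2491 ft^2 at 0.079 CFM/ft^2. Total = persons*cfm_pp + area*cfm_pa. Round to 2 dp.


Total = 93*16 + 2491*0.079 = 1684.79 CFM

1684.79 CFM


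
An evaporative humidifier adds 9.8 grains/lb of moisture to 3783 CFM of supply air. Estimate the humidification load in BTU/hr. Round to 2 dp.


Q = 0.68 * 3783 * 9.8 = 25209.91 BTU/hr

25209.91 BTU/hr


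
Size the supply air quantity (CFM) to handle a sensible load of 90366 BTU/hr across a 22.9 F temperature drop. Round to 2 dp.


CFM = 90366 / (1.08 * 22.9) = 3653.81

3653.81 CFM


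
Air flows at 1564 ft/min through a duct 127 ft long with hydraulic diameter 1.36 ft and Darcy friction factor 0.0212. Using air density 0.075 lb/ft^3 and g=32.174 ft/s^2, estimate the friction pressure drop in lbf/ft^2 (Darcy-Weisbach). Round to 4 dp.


v_fps = 1564/60 = 26.0667 ft/s
dp = 0.0212*(127/1.36)*0.075*26.0667^2/(2*32.174) = 1.5678 lbf/ft^2

1.5678 lbf/ft^2


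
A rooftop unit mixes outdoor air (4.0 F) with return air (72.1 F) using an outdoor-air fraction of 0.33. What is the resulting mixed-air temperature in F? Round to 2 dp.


T_mix = 0.33*4.0 + 0.67*72.1 = 49.63 F

49.63 F


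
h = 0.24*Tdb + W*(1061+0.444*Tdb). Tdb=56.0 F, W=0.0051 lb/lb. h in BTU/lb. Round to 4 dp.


h = 0.24*56.0 + 0.0051*(1061+0.444*56.0) = 18.9779 BTU/lb

18.9779 BTU/lb


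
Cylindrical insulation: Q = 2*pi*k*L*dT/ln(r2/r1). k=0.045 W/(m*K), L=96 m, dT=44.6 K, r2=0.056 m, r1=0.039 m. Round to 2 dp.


Q = 2*pi*0.045*96*44.6/ln(0.056/0.039) = 3346.12 W

3346.12 W


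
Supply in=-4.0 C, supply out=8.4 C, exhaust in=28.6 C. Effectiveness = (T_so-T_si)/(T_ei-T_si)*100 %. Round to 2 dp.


eff = (8.4-(-4.0))/(28.6-(-4.0))*100 = 38.04 %

38.04 %


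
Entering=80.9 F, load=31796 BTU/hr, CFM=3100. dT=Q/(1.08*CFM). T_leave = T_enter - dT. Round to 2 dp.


dT = 31796/(1.08*3100) = 9.4970
T_leave = 80.9 - 9.4970 = 71.40 F

71.40 F


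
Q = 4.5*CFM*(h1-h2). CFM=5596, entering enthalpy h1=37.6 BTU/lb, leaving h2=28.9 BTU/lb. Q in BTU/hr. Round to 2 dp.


Q = 4.5 * 5596 * (37.6 - 28.9) = 219083.40 BTU/hr

219083.40 BTU/hr


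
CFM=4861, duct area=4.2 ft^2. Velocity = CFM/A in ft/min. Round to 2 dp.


V = 4861 / 4.2 = 1157.38 ft/min

1157.38 ft/min


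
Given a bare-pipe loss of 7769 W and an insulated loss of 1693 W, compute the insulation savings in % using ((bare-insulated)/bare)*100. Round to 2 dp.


Savings = ((7769-1693)/7769)*100 = 78.21 %

78.21 %


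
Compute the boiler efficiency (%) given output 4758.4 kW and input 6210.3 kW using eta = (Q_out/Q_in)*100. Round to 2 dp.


eta = (4758.4/6210.3)*100 = 76.62 %

76.62 %


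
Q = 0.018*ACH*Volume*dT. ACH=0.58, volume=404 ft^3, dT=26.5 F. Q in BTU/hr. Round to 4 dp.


Q = 0.018 * 0.58 * 404 * 26.5 = 111.7706 BTU/hr

111.7706 BTU/hr


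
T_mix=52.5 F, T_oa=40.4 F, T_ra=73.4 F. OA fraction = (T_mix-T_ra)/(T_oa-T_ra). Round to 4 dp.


frac = (52.5 - 73.4) / (40.4 - 73.4) = 0.6333

0.6333


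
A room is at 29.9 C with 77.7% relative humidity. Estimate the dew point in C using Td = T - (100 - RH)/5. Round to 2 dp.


Td = 29.9 - (100-77.7)/5 = 25.44 C

25.44 C


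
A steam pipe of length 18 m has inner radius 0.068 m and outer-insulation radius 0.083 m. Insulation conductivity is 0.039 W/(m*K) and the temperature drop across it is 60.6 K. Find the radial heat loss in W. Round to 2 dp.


Q = 2*pi*0.039*18*60.6/ln(0.083/0.068) = 1340.94 W

1340.94 W


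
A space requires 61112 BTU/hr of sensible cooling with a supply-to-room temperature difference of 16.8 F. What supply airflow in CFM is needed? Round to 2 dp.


CFM = 61112 / (1.08 * 16.8) = 3368.17

3368.17 CFM


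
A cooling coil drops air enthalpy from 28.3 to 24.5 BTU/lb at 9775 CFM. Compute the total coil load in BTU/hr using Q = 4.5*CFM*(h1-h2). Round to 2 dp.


Q = 4.5 * 9775 * (28.3 - 24.5) = 167152.50 BTU/hr

167152.50 BTU/hr


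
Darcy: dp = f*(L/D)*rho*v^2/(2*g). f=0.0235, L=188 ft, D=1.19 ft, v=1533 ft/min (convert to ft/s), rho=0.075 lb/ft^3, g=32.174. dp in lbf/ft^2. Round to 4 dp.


v_fps = 1533/60 = 25.55 ft/s
dp = 0.0235*(188/1.19)*0.075*25.55^2/(2*32.174) = 2.8248 lbf/ft^2

2.8248 lbf/ft^2


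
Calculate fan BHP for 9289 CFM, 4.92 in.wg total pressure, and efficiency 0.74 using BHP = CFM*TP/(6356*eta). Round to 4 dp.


BHP = 9289 * 4.92 / (6356 * 0.74) = 9.7167 hp

9.7167 hp


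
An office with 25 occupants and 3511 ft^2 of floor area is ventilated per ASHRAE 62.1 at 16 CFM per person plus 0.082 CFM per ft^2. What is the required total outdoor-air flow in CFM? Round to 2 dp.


Total = 25*16 + 3511*0.082 = 687.90 CFM

687.90 CFM


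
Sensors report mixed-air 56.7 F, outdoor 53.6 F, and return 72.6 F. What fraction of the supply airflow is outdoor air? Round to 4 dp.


frac = (56.7 - 72.6) / (53.6 - 72.6) = 0.8368

0.8368


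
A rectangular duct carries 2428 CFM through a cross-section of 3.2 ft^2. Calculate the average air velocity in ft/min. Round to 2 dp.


V = 2428 / 3.2 = 758.75 ft/min

758.75 ft/min


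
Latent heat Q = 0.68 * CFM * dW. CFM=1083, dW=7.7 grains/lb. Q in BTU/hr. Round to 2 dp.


Q = 0.68 * 1083 * 7.7 = 5670.59 BTU/hr

5670.59 BTU/hr


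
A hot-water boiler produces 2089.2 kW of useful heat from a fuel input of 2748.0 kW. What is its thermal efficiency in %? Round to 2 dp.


eta = (2089.2/2748.0)*100 = 76.03 %

76.03 %


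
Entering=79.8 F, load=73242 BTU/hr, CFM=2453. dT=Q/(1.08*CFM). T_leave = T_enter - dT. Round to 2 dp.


dT = 73242/(1.08*2453) = 27.6464
T_leave = 79.8 - 27.6464 = 52.15 F

52.15 F


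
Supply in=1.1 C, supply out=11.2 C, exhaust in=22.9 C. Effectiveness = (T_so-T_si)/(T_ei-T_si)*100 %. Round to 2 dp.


eff = (11.2-1.1)/(22.9-1.1)*100 = 46.33 %

46.33 %


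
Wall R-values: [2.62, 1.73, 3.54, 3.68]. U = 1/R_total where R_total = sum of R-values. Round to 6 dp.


R_total = 2.62 + 1.73 + 3.54 + 3.68 = 11.57
U = 1/11.57 = 0.086430

0.086430


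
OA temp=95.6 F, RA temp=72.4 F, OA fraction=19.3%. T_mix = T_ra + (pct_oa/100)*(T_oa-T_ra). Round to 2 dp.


T_mix = 72.4 + (19.3/100)*(95.6-72.4) = 76.88 F

76.88 F


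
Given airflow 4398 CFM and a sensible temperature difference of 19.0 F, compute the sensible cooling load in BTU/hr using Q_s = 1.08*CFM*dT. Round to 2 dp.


Q = 1.08 * 4398 * 19.0 = 90246.96 BTU/hr

90246.96 BTU/hr


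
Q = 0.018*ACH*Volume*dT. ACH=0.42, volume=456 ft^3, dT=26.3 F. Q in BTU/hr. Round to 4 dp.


Q = 0.018 * 0.42 * 456 * 26.3 = 90.6656 BTU/hr

90.6656 BTU/hr


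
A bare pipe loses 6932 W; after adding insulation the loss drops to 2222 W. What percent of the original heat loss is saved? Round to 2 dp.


Savings = ((6932-2222)/6932)*100 = 67.95 %

67.95 %


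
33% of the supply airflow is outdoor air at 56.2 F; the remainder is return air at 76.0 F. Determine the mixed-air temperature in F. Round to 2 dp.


T_mix = 0.33*56.2 + 0.67*76.0 = 69.47 F

69.47 F


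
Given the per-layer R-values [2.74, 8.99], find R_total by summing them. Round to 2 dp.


R_total = 2.74 + 8.99 = 11.73

11.73


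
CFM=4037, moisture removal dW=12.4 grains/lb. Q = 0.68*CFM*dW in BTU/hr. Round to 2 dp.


Q = 0.68 * 4037 * 12.4 = 34039.98 BTU/hr

34039.98 BTU/hr


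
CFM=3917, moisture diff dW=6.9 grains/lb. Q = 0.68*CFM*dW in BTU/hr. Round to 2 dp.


Q = 0.68 * 3917 * 6.9 = 18378.56 BTU/hr

18378.56 BTU/hr


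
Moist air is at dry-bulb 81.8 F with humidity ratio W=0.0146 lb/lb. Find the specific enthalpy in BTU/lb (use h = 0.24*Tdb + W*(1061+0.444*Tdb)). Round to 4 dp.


h = 0.24*81.8 + 0.0146*(1061+0.444*81.8) = 35.6529 BTU/lb

35.6529 BTU/lb


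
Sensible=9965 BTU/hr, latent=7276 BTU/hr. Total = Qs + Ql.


Qt = 9965 + 7276 = 17241 BTU/hr

17241 BTU/hr


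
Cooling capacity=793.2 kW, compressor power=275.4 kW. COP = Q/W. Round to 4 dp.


COP = 793.2 / 275.4 = 2.8802

2.8802


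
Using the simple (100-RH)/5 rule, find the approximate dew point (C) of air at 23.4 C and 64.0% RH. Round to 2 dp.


Td = 23.4 - (100-64.0)/5 = 16.20 C

16.20 C


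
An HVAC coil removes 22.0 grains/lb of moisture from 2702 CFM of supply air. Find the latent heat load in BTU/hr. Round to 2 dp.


Q = 0.68 * 2702 * 22.0 = 40421.92 BTU/hr

40421.92 BTU/hr


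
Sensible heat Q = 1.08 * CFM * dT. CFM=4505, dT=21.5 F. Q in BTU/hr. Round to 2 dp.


Q = 1.08 * 4505 * 21.5 = 104606.10 BTU/hr

104606.10 BTU/hr


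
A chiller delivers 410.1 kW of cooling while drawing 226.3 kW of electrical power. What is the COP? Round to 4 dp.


COP = 410.1 / 226.3 = 1.8122

1.8122


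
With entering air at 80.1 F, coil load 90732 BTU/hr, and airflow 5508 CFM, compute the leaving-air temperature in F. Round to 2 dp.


dT = 90732/(1.08*5508) = 15.2526
T_leave = 80.1 - 15.2526 = 64.85 F

64.85 F


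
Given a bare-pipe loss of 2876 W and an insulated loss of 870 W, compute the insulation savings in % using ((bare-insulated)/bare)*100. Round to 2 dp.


Savings = ((2876-870)/2876)*100 = 69.75 %

69.75 %


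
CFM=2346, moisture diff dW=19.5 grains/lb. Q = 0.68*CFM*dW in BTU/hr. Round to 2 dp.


Q = 0.68 * 2346 * 19.5 = 31107.96 BTU/hr

31107.96 BTU/hr


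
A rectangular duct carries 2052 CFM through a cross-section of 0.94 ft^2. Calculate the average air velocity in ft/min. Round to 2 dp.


V = 2052 / 0.94 = 2182.98 ft/min

2182.98 ft/min


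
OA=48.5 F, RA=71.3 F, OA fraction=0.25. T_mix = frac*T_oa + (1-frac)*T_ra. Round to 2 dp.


T_mix = 0.25*48.5 + 0.75*71.3 = 65.60 F

65.60 F


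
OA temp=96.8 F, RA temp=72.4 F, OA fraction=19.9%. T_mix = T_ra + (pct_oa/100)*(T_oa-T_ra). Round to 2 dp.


T_mix = 72.4 + (19.9/100)*(96.8-72.4) = 77.26 F

77.26 F


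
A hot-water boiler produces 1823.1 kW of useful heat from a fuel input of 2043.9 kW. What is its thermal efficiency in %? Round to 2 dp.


eta = (1823.1/2043.9)*100 = 89.20 %

89.20 %


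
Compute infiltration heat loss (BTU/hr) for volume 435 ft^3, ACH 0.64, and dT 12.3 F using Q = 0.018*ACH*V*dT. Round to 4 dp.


Q = 0.018 * 0.64 * 435 * 12.3 = 61.6378 BTU/hr

61.6378 BTU/hr


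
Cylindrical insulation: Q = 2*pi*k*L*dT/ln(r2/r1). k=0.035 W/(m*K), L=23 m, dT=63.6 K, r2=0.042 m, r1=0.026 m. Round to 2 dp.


Q = 2*pi*0.035*23*63.6/ln(0.042/0.026) = 670.78 W

670.78 W


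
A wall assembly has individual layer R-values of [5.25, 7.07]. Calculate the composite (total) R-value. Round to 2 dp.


R_total = 5.25 + 7.07 = 12.32

12.32


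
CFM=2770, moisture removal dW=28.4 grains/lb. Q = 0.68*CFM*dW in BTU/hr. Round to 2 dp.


Q = 0.68 * 2770 * 28.4 = 53494.24 BTU/hr

53494.24 BTU/hr


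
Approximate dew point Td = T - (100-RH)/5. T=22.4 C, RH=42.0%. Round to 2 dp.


Td = 22.4 - (100-42.0)/5 = 10.80 C

10.80 C


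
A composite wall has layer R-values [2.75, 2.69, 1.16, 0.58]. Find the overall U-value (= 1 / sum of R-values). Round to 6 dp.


R_total = 2.75 + 2.69 + 1.16 + 0.58 = 7.18
U = 1/7.18 = 0.139276

0.139276


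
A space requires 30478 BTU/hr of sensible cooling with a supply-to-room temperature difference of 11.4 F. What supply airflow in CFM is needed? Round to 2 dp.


CFM = 30478 / (1.08 * 11.4) = 2475.47

2475.47 CFM


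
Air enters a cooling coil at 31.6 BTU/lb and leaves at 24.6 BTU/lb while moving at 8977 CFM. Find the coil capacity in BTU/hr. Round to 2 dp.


Q = 4.5 * 8977 * (31.6 - 24.6) = 282775.50 BTU/hr

282775.50 BTU/hr


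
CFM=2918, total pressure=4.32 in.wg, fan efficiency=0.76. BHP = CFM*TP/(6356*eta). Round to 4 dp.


BHP = 2918 * 4.32 / (6356 * 0.76) = 2.6096 hp

2.6096 hp


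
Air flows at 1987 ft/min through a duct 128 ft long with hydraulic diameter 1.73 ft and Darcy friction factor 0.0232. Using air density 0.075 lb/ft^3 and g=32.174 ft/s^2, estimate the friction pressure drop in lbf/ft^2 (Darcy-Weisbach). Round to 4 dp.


v_fps = 1987/60 = 33.1167 ft/s
dp = 0.0232*(128/1.73)*0.075*33.1167^2/(2*32.174) = 2.1942 lbf/ft^2

2.1942 lbf/ft^2


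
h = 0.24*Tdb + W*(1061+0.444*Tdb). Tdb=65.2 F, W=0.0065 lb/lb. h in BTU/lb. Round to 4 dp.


h = 0.24*65.2 + 0.0065*(1061+0.444*65.2) = 22.7327 BTU/lb

22.7327 BTU/lb


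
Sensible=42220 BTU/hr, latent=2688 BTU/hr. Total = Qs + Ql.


Qt = 42220 + 2688 = 44908 BTU/hr

44908 BTU/hr


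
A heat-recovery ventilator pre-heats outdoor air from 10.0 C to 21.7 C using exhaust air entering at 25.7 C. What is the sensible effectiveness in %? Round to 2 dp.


eff = (21.7-10.0)/(25.7-10.0)*100 = 74.52 %

74.52 %


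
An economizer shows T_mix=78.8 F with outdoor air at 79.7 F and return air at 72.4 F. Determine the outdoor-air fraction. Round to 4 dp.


frac = (78.8 - 72.4) / (79.7 - 72.4) = 0.8767

0.8767


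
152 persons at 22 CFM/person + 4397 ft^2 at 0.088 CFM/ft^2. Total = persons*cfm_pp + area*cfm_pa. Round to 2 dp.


Total = 152*22 + 4397*0.088 = 3730.94 CFM

3730.94 CFM


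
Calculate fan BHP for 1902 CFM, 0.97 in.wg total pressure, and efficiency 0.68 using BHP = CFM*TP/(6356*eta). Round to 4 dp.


BHP = 1902 * 0.97 / (6356 * 0.68) = 0.4269 hp

0.4269 hp


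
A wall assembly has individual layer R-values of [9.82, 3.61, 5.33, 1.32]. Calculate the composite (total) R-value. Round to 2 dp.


R_total = 9.82 + 3.61 + 5.33 + 1.32 = 20.08

20.08


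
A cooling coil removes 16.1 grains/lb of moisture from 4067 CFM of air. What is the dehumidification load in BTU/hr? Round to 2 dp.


Q = 0.68 * 4067 * 16.1 = 44525.52 BTU/hr

44525.52 BTU/hr
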